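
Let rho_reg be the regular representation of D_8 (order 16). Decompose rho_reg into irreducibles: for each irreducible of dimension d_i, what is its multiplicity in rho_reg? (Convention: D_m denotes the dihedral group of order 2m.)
Each irreducible V_i of dimension d_i appears with multiplicity d_i, i.e. rho_reg = (direct sum over all irreducibles V_i) d_i V_i. The irreducible dimensions for D_8 are 1, 1, 1, 1, 2, 2, 2: 4 irreducibles of dimension 1, each with multiplicity 1; 3 irreducibles of dimension 2, each with multiplicity 2. Total dimension 4*1*1 + 3*2*2 = 16 = |G|.

Details: General theorem: in the regular representation of a finite group G, each irreducible appears with multiplicity equal to its dimension. Check: dim(rho_reg) = sum d_i^2 = 1 + 1 + 1 + 1 + 4 + 4 + 4 = 16 = |G|.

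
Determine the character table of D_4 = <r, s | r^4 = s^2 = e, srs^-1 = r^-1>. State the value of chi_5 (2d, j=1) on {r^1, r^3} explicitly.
Conjugacy classes: {e} of size 1, {r^2} of size 1, {r^1, r^3} of size 2, {s, sr^2, ...} of size 2, {sr, sr^3, ...} of size 2.
Character table:
  irrep \ class              {e} (size 1)  {r^2} (size 1)  {r^1, r^3} (size 2)  {s, sr^2, ...} (size 2)  {sr, sr^3, ...} (size 2)
  chi_1 (triv)               1             1               1                    1                        1                       
  chi_2 (sign: r->1, s->-1)  1             1               1                    -1                       -1                      
  chi_3 (r->-1, s->1)        1             1               -1                   1                        -1                      
  chi_4 (r->-1, s->-1)       1             1               -1                   -1                       1                       
  chi_5 (2d, j=1)            2             -2              0                    0                        0                       

Spot check: chi_5 (2d, j=1) on {r^1, r^3} = 0.

Reasoning: D_4 has order 2*4 = 8 with 5 conjugacy classes, hence 5 irreducibles. Sum of squared dims 1 + 1 + 1 + 1 + 4 = 8 = |G|. Linear characters come from the abelianisation; the 2-dimensional irreps have character r^k -> 2*cos(2*pi*j*k/4), reflections -> 0.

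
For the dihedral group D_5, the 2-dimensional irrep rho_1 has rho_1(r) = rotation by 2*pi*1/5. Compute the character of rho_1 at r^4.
chi_{rho_1}(r^4) = 2*cos(2*pi*1*4/5) = -1/2 + sqrt(5)/2

rho_1(r^4) is rotation by angle 2*pi*1*4/5, whose trace is 2*cos(2*pi*1*4/5) = -1/2 + sqrt(5)/2.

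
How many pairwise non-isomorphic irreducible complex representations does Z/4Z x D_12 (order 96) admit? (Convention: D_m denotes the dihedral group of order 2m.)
36

The number of irreducible complex representations of a finite group equals its number of conjugacy classes. For a direct product, #classes(G x H) = #classes(G) * #classes(H). Z/4Z has 4 classes (abelian), D_12 has 9 classes, so 4 * 9 = 36, so Z/4Z x D_12 (order 96) has exactly 36 irreducible complex representations.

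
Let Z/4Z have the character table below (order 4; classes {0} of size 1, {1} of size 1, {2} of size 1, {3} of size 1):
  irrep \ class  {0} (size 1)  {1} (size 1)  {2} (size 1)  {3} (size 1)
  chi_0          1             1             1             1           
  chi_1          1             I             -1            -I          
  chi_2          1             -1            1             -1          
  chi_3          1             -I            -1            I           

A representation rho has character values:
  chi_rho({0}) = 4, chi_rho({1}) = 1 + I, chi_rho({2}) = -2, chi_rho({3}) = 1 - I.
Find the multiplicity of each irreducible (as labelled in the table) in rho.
Multiplicities: chi_0: 1, chi_1: 2, chi_2: 0, chi_3: 1.

Explanation: Use <chi_rho, chi> = (1/|G|) sum_C |C| * chi_rho(C) * conj(chi(C)) with |G| = 4 for each irreducible chi in the table:
  <chi_rho, chi_0> = (1/4)[1*(4)*conj(1) + 1*(1 + I)*conj(1) + 1*(-2)*conj(1) + 1*(1 - I)*conj(1)]
      = (1/4)[(4) + (1 + I) + (-2) + (1 - I)] = 4/4 = 1
  <chi_rho, chi_1> = (1/4)[1*(4)*conj(1) + 1*(1 + I)*conj(I) + 1*(-2)*conj(-1) + 1*(1 - I)*conj(-I)]
      = (1/4)[(4) + (1 - I) + (2) + (1 + I)] = 8/4 = 2
  <chi_rho, chi_2> = (1/4)[1*(4)*conj(1) + 1*(1 + I)*conj(-1) + 1*(-2)*conj(1) + 1*(1 - I)*conj(-1)]
      = (1/4)[(4) + (-1 - I) + (-2) + (-1 + I)] = 0/4 = 0
  <chi_rho, chi_3> = (1/4)[1*(4)*conj(1) + 1*(1 + I)*conj(-I) + 1*(-2)*conj(-1) + 1*(1 - I)*conj(I)]
      = (1/4)[(4) + (-1 + I) + (2) + (-1 - I)] = 4/4 = 1
(Exp terms are combined using exp(i*s)*conj(exp(i*t)) = exp(i*(s-t)), and sums of them are collapsed using the identity that for every m > 1 the m distinct m-th roots of unity sum to 0, e.g. 1 + exp(2*I*pi/3) + exp(-2*I*pi/3) = 0.)
Dimension check: dim(rho) = sum (mult * dim) = 1*1 + 2*1 + 0*1 + 1*1 = 4 = chi_rho(e) = 4.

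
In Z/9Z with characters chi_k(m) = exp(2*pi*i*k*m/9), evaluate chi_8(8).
chi_8(8) = zeta_9^64 = exp(2*I*pi/9)

Why: chi_8(8) = zeta_9^(8*8) = zeta_9^64. Since zeta_9^9 = 1, this equals zeta_9^1 = exp(2*pi*i*1/9) = exp(2*I*pi/9).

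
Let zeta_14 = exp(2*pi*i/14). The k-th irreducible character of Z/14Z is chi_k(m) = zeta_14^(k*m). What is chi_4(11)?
chi_4(11) = zeta_14^44 = exp(2*I*pi/7)

Working: chi_4(11) = zeta_14^(4*11) = zeta_14^44. Since zeta_14^14 = 1, this equals zeta_14^2 = exp(2*pi*i*2/14) = exp(2*I*pi/7).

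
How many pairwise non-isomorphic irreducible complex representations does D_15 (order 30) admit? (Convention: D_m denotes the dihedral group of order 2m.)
9

Derivation: The number of irreducible complex representations of a finite group equals its number of conjugacy classes. D_15 has 9 conjugacy classes ((n+3)/2 for n odd), so D_15 (order 30) has exactly 9 irreducible complex representations.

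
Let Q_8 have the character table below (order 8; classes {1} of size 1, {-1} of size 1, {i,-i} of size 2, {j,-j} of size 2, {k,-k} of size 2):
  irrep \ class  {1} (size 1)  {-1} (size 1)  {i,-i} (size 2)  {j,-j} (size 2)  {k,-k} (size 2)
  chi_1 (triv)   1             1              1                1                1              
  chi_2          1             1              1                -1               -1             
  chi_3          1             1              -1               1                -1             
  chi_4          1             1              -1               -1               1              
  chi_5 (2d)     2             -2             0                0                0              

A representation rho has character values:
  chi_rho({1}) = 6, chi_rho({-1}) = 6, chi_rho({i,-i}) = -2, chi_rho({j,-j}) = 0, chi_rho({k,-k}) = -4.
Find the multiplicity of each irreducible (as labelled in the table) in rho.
Multiplicities: chi_1: 0, chi_2: 2, chi_3: 3, chi_4: 1, chi_5: 0.

Details: Use <chi_rho, chi> = (1/|G|) sum_C |C| * chi_rho(C) * conj(chi(C)) with |G| = 8 for each irreducible chi in the table:
  <chi_rho, chi_1> = (1/8)[1*(6)*conj(1) + 1*(6)*conj(1) + 2*(-2)*conj(1) + 2*(0)*conj(1) + 2*(-4)*conj(1)]
      = (1/8)[(6) + (6) + (-4) + (0) + (-8)] = 0/8 = 0
  <chi_rho, chi_2> = (1/8)[1*(6)*conj(1) + 1*(6)*conj(1) + 2*(-2)*conj(1) + 2*(0)*conj(-1) + 2*(-4)*conj(-1)]
      = (1/8)[(6) + (6) + (-4) + (0) + (8)] = 16/8 = 2
  <chi_rho, chi_3> = (1/8)[1*(6)*conj(1) + 1*(6)*conj(1) + 2*(-2)*conj(-1) + 2*(0)*conj(1) + 2*(-4)*conj(-1)]
      = (1/8)[(6) + (6) + (4) + (0) + (8)] = 24/8 = 3
  <chi_rho, chi_4> = (1/8)[1*(6)*conj(1) + 1*(6)*conj(1) + 2*(-2)*conj(-1) + 2*(0)*conj(-1) + 2*(-4)*conj(1)]
      = (1/8)[(6) + (6) + (4) + (0) + (-8)] = 8/8 = 1
  <chi_rho, chi_5> = (1/8)[1*(6)*conj(2) + 1*(6)*conj(-2) + 2*(-2)*conj(0) + 2*(0)*conj(0) + 2*(-4)*conj(0)]
      = (1/8)[(12) + (-12) + (0) + (0) + (0)] = 0/8 = 0
Dimension check: dim(rho) = sum (mult * dim) = 0*1 + 2*1 + 3*1 + 1*1 + 0*2 = 6 = chi_rho(e) = 6.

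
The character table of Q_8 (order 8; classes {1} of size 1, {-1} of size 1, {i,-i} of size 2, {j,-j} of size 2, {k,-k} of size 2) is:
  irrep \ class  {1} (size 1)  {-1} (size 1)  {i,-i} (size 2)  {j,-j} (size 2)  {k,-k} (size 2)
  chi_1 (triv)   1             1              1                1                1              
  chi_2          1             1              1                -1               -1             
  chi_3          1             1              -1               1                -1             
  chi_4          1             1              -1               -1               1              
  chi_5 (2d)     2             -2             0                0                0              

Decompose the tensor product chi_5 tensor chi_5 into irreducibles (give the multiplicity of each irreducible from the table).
chi_5 tensor chi_5 = chi_1 + chi_2 + chi_3 + chi_4 (all other irreducibles have multiplicity 0).

Justification: The character of a tensor product is the pointwise product (chi_5 * chi_5)(C) = chi_5(C) * chi_5(C):
  {1}: (2)*(2), {-1}: (-2)*(-2), {i,-i}: (0)*(0), {j,-j}: (0)*(0), {k,-k}: (0)*(0)
so (chi_5 * chi_5) takes values
  {1} -> 4, {-1} -> 4, {i,-i} -> 0, {j,-j} -> 0, {k,-k} -> 0.
Now take the inner product of this character with each irreducible chi from the table, <chi_5*chi_5, chi> = (1/8) sum_C |C| (chi_5*chi_5)(C) conj(chi(C)):
  <chi_5*chi_5, chi_1> = (1/8)[1*(4)*conj(1) + 1*(4)*conj(1) + 2*(0)*conj(1) + 2*(0)*conj(1) + 2*(0)*conj(1)]
      = (1/8)[(4) + (4) + (0) + (0) + (0)] = 8/8 = 1
  <chi_5*chi_5, chi_2> = (1/8)[1*(4)*conj(1) + 1*(4)*conj(1) + 2*(0)*conj(1) + 2*(0)*conj(-1) + 2*(0)*conj(-1)]
      = (1/8)[(4) + (4) + (0) + (0) + (0)] = 8/8 = 1
  <chi_5*chi_5, chi_3> = (1/8)[1*(4)*conj(1) + 1*(4)*conj(1) + 2*(0)*conj(-1) + 2*(0)*conj(1) + 2*(0)*conj(-1)]
      = (1/8)[(4) + (4) + (0) + (0) + (0)] = 8/8 = 1
  <chi_5*chi_5, chi_4> = (1/8)[1*(4)*conj(1) + 1*(4)*conj(1) + 2*(0)*conj(-1) + 2*(0)*conj(-1) + 2*(0)*conj(1)]
      = (1/8)[(4) + (4) + (0) + (0) + (0)] = 8/8 = 1
  <chi_5*chi_5, chi_5> = (1/8)[1*(4)*conj(2) + 1*(4)*conj(-2) + 2*(0)*conj(0) + 2*(0)*conj(0) + 2*(0)*conj(0)]
      = (1/8)[(8) + (-8) + (0) + (0) + (0)] = 0/8 = 0
Hence the multiplicities are chi_1: 1, chi_2: 1, chi_3: 1, chi_4: 1. Dimension check: dim(chi_5)*dim(chi_5) = 2*2 = 4 and sum (mult * dim) = 1*1 + 1*1 + 1*1 + 1*1 = 4.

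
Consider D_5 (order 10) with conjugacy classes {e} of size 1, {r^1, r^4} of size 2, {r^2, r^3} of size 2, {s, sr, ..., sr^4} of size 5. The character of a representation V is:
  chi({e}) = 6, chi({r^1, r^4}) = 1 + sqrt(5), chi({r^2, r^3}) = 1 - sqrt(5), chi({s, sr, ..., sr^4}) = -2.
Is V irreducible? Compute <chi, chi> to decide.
Not irreducible (reducible): <chi, chi> = 8 > 1.

Proof sketch: <chi, chi> = (1/|G|) sum_C |C| * |chi(C)|^2 = (1/10)[1*|6|^2 + 2*|1 + sqrt(5)|^2 + 2*|1 - sqrt(5)|^2 + 5*|-2|^2]
  = (1/10)[(36) + (4*sqrt(5) + 12) + (12 - 4*sqrt(5)) + (20)] = 80/10 = 8.
A character is irreducible iff <chi, chi> = 1, so this representation is reducible.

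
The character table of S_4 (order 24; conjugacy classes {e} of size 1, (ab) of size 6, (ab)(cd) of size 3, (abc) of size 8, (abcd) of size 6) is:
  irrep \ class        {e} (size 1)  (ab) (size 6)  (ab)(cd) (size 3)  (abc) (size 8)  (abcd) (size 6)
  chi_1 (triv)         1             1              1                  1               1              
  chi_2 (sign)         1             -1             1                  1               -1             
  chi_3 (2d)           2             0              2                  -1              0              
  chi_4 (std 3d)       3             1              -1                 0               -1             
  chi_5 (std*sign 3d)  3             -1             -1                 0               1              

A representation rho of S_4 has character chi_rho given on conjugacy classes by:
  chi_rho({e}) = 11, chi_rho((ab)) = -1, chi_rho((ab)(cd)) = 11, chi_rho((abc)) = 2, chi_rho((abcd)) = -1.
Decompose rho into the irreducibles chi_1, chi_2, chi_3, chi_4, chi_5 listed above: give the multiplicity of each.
Multiplicities: chi_1: 2, chi_2: 3, chi_3: 3, chi_4: 0, chi_5: 0.

Working: Use <chi_rho, chi> = (1/|G|) sum_C |C| * chi_rho(C) * conj(chi(C)) with |G| = 24 for each irreducible chi in the table:
  <chi_rho, chi_1> = (1/24)[1*(11)*conj(1) + 6*(-1)*conj(1) + 3*(11)*conj(1) + 8*(2)*conj(1) + 6*(-1)*conj(1)]
      = (1/24)[(11) + (-6) + (33) + (16) + (-6)] = 48/24 = 2
  <chi_rho, chi_2> = (1/24)[1*(11)*conj(1) + 6*(-1)*conj(-1) + 3*(11)*conj(1) + 8*(2)*conj(1) + 6*(-1)*conj(-1)]
      = (1/24)[(11) + (6) + (33) + (16) + (6)] = 72/24 = 3
  <chi_rho, chi_3> = (1/24)[1*(11)*conj(2) + 6*(-1)*conj(0) + 3*(11)*conj(2) + 8*(2)*conj(-1) + 6*(-1)*conj(0)]
      = (1/24)[(22) + (0) + (66) + (-16) + (0)] = 72/24 = 3
  <chi_rho, chi_4> = (1/24)[1*(11)*conj(3) + 6*(-1)*conj(1) + 3*(11)*conj(-1) + 8*(2)*conj(0) + 6*(-1)*conj(-1)]
      = (1/24)[(33) + (-6) + (-33) + (0) + (6)] = 0/24 = 0
  <chi_rho, chi_5> = (1/24)[1*(11)*conj(3) + 6*(-1)*conj(-1) + 3*(11)*conj(-1) + 8*(2)*conj(0) + 6*(-1)*conj(1)]
      = (1/24)[(33) + (6) + (-33) + (0) + (-6)] = 0/24 = 0
Dimension check: dim(rho) = sum (mult * dim) = 2*1 + 3*1 + 3*2 + 0*3 + 0*3 = 11 = chi_rho(e) = 11.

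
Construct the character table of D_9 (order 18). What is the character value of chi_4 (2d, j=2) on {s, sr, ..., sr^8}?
Conjugacy classes: {e} of size 1, {r^1, r^8} of size 2, {r^2, r^7} of size 2, {r^3, r^6} of size 2, {r^4, r^5} of size 2, {s, sr, ..., sr^8} of size 9.
Character table:
  irrep \ class              {e} (size 1)  {r^1, r^8} (size 2)  {r^2, r^7} (size 2)  {r^3, r^6} (size 2)  {r^4, r^5} (size 2)  {s, sr, ..., sr^8} (size 9)
  chi_1 (triv)               1             1                    1                    1                    1                    1                          
  chi_2 (sign: r->1, s->-1)  1             1                    1                    1                    1                    -1                         
  chi_3 (2d, j=1)            2             2*cos(2*pi/9)        2*cos(4*pi/9)        -1                   -2*cos(pi/9)         0                          
  chi_4 (2d, j=2)            2             2*cos(4*pi/9)        -2*cos(pi/9)         -1                   2*cos(2*pi/9)        0                          
  chi_5 (2d, j=3)            2             -1                   -1                   2                    -1                   0                          
  chi_6 (2d, j=4)            2             -2*cos(pi/9)         2*cos(2*pi/9)        -1                   2*cos(4*pi/9)        0                          

Spot check: chi_4 (2d, j=2) on {s, sr, ..., sr^8} = 0.

Solution. D_9 has order 2*9 = 18 with 6 conjugacy classes, hence 6 irreducibles. Sum of squared dims 1 + 1 + 4 + 4 + 4 + 4 = 18 = |G|. Linear characters come from the abelianisation; the 2-dimensional irreps have character r^k -> 2*cos(2*pi*j*k/9), reflections -> 0.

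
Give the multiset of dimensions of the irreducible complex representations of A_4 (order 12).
Dimensions: 1, 1, 1, 3

Derivation: There are 4 irreducibles (= number of conjugacy classes). Their dimensions d_i satisfy sum d_i^2 = |G| = 12: 1 + 1 + 1 + 9 = 12.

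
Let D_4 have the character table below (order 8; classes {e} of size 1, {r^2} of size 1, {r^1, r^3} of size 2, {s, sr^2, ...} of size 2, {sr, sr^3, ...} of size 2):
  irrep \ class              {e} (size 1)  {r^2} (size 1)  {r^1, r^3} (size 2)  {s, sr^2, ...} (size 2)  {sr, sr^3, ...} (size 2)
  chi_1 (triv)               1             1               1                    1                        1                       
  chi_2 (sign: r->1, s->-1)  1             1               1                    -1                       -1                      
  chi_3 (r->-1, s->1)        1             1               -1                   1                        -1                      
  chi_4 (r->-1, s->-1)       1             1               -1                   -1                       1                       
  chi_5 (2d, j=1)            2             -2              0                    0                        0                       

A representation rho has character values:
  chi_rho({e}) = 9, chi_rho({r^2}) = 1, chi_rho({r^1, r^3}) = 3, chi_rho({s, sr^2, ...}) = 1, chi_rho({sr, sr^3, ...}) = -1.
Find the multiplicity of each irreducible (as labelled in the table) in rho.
Multiplicities: chi_1: 2, chi_2: 2, chi_3: 1, chi_4: 0, chi_5: 2.

Explanation: Use <chi_rho, chi> = (1/|G|) sum_C |C| * chi_rho(C) * conj(chi(C)) with |G| = 8 for each irreducible chi in the table:
  <chi_rho, chi_1> = (1/8)[1*(9)*conj(1) + 1*(1)*conj(1) + 2*(3)*conj(1) + 2*(1)*conj(1) + 2*(-1)*conj(1)]
      = (1/8)[(9) + (1) + (6) + (2) + (-2)] = 16/8 = 2
  <chi_rho, chi_2> = (1/8)[1*(9)*conj(1) + 1*(1)*conj(1) + 2*(3)*conj(1) + 2*(1)*conj(-1) + 2*(-1)*conj(-1)]
      = (1/8)[(9) + (1) + (6) + (-2) + (2)] = 16/8 = 2
  <chi_rho, chi_3> = (1/8)[1*(9)*conj(1) + 1*(1)*conj(1) + 2*(3)*conj(-1) + 2*(1)*conj(1) + 2*(-1)*conj(-1)]
      = (1/8)[(9) + (1) + (-6) + (2) + (2)] = 8/8 = 1
  <chi_rho, chi_4> = (1/8)[1*(9)*conj(1) + 1*(1)*conj(1) + 2*(3)*conj(-1) + 2*(1)*conj(-1) + 2*(-1)*conj(1)]
      = (1/8)[(9) + (1) + (-6) + (-2) + (-2)] = 0/8 = 0
  <chi_rho, chi_5> = (1/8)[1*(9)*conj(2) + 1*(1)*conj(-2) + 2*(3)*conj(0) + 2*(1)*conj(0) + 2*(-1)*conj(0)]
      = (1/8)[(18) + (-2) + (0) + (0) + (0)] = 16/8 = 2
Dimension check: dim(rho) = sum (mult * dim) = 2*1 + 2*1 + 1*1 + 0*1 + 2*2 = 9 = chi_rho(e) = 9.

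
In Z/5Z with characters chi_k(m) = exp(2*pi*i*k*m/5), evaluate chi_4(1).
chi_4(1) = zeta_5^4 = exp(-2*I*pi/5)

chi_4(1) = zeta_5^(4*1) = zeta_5^4. Since zeta_5^5 = 1, this equals zeta_5^4 = exp(2*pi*i*4/5) = exp(-2*I*pi/5).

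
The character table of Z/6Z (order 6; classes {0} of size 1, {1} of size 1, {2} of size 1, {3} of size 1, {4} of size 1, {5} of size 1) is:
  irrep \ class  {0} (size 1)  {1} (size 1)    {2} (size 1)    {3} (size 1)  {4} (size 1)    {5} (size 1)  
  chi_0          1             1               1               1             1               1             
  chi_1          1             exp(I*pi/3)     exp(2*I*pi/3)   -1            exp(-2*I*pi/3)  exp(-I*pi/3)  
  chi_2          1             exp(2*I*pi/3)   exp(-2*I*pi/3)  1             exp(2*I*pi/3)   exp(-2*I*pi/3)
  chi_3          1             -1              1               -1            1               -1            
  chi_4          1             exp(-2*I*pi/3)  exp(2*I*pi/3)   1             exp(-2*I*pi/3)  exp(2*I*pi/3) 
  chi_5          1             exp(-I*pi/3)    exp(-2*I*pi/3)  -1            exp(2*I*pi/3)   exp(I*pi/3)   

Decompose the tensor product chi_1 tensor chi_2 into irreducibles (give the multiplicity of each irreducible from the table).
chi_1 tensor chi_2 = chi_3 (all other irreducibles have multiplicity 0).

Reasoning: The character of a tensor product is the pointwise product (chi_1 * chi_2)(C) = chi_1(C) * chi_2(C):
  {0}: (1)*(1), {1}: (exp(I*pi/3))*(exp(2*I*pi/3)), {2}: (exp(2*I*pi/3))*(exp(-2*I*pi/3)), {3}: (-1)*(1), {4}: (exp(-2*I*pi/3))*(exp(2*I*pi/3)), {5}: (exp(-I*pi/3))*(exp(-2*I*pi/3))
so (chi_1 * chi_2) takes values
  {0} -> 1, {1} -> -1, {2} -> 1, {3} -> -1, {4} -> 1, {5} -> -1.
Now take the inner product of this character with each irreducible chi from the table, <chi_1*chi_2, chi> = (1/6) sum_C |C| (chi_1*chi_2)(C) conj(chi(C)):
  <chi_1*chi_2, chi_0> = (1/6)[1*(1)*conj(1) + 1*(-1)*conj(1) + 1*(1)*conj(1) + 1*(-1)*conj(1) + 1*(1)*conj(1) + 1*(-1)*conj(1)]
      = (1/6)[(1) + (-1) + (1) + (-1) + (1) + (-1)] = 0/6 = 0
  <chi_1*chi_2, chi_1> = (1/6)[1*(1)*conj(1) + 1*(-1)*conj(exp(I*pi/3)) + 1*(1)*conj(exp(2*I*pi/3)) + 1*(-1)*conj(-1) + 1*(1)*conj(exp(-2*I*pi/3)) + 1*(-1)*conj(exp(-I*pi/3))]
      = (1/6)[(1) + (-exp(-I*pi/3)) + (exp(-2*I*pi/3)) + (1) + (exp(2*I*pi/3)) + (-exp(I*pi/3))] = 0/6 = 0
  <chi_1*chi_2, chi_2> = (1/6)[1*(1)*conj(1) + 1*(-1)*conj(exp(2*I*pi/3)) + 1*(1)*conj(exp(-2*I*pi/3)) + 1*(-1)*conj(1) + 1*(1)*conj(exp(2*I*pi/3)) + 1*(-1)*conj(exp(-2*I*pi/3))]
      = (1/6)[(1) + (-exp(-2*I*pi/3)) + (exp(2*I*pi/3)) + (-1) + (exp(-2*I*pi/3)) + (-exp(2*I*pi/3))] = 0/6 = 0
  <chi_1*chi_2, chi_3> = (1/6)[1*(1)*conj(1) + 1*(-1)*conj(-1) + 1*(1)*conj(1) + 1*(-1)*conj(-1) + 1*(1)*conj(1) + 1*(-1)*conj(-1)]
      = (1/6)[(1) + (1) + (1) + (1) + (1) + (1)] = 6/6 = 1
  <chi_1*chi_2, chi_4> = (1/6)[1*(1)*conj(1) + 1*(-1)*conj(exp(-2*I*pi/3)) + 1*(1)*conj(exp(2*I*pi/3)) + 1*(-1)*conj(1) + 1*(1)*conj(exp(-2*I*pi/3)) + 1*(-1)*conj(exp(2*I*pi/3))]
      = (1/6)[(1) + (-exp(2*I*pi/3)) + (exp(-2*I*pi/3)) + (-1) + (exp(2*I*pi/3)) + (-exp(-2*I*pi/3))] = 0/6 = 0
  <chi_1*chi_2, chi_5> = (1/6)[1*(1)*conj(1) + 1*(-1)*conj(exp(-I*pi/3)) + 1*(1)*conj(exp(-2*I*pi/3)) + 1*(-1)*conj(-1) + 1*(1)*conj(exp(2*I*pi/3)) + 1*(-1)*conj(exp(I*pi/3))]
      = (1/6)[(1) + (-exp(I*pi/3)) + (exp(2*I*pi/3)) + (1) + (exp(-2*I*pi/3)) + (-exp(-I*pi/3))] = 0/6 = 0
(Exp terms are combined using exp(i*s)*conj(exp(i*t)) = exp(i*(s-t)), and sums of them are collapsed using the identity that for every m > 1 the m distinct m-th roots of unity sum to 0, e.g. 1 + exp(2*I*pi/3) + exp(-2*I*pi/3) = 0.)
Hence the multiplicities are chi_3: 1. Dimension check: dim(chi_1)*dim(chi_2) = 1*1 = 1 and sum (mult * dim) = 1*1 = 1.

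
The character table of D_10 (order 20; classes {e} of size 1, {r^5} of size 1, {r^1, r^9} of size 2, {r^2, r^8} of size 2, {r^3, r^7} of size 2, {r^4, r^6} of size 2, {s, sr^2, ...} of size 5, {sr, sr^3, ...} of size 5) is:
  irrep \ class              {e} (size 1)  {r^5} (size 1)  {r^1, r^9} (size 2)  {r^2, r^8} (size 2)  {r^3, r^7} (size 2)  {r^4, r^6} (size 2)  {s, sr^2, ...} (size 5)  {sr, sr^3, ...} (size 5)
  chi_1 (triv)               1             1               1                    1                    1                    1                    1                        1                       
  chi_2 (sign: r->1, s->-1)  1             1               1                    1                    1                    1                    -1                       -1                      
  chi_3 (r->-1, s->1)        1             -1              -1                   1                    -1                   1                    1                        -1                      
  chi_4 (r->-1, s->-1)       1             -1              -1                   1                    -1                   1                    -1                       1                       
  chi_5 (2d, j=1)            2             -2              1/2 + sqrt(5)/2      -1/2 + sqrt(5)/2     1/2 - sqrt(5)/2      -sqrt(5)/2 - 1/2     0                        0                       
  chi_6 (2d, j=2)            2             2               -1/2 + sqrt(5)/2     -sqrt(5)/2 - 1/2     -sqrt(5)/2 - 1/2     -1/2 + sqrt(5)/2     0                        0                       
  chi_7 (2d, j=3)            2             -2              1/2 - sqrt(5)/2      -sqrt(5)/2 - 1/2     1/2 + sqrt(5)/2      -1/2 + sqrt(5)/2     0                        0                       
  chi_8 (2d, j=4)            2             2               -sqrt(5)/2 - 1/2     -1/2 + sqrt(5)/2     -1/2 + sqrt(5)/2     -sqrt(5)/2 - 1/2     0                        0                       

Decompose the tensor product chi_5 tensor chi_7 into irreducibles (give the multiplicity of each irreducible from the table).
chi_5 tensor chi_7 = chi_6 + chi_8 (all other irreducibles have multiplicity 0).

Proof sketch: The character of a tensor product is the pointwise product (chi_5 * chi_7)(C) = chi_5(C) * chi_7(C):
  {e}: (2)*(2), {r^5}: (-2)*(-2), {r^1, r^9}: (1/2 + sqrt(5)/2)*(1/2 - sqrt(5)/2), {r^2, r^8}: (-1/2 + sqrt(5)/2)*(-sqrt(5)/2 - 1/2), {r^3, r^7}: (1/2 - sqrt(5)/2)*(1/2 + sqrt(5)/2), {r^4, r^6}: (-sqrt(5)/2 - 1/2)*(-1/2 + sqrt(5)/2), {s, sr^2, ...}: (0)*(0), {sr, sr^3, ...}: (0)*(0)
so (chi_5 * chi_7) takes values
  {e} -> 4, {r^5} -> 4, {r^1, r^9} -> -1, {r^2, r^8} -> -1, {r^3, r^7} -> -1, {r^4, r^6} -> -1, {s, sr^2, ...} -> 0, {sr, sr^3, ...} -> 0.
Now take the inner product of this character with each irreducible chi from the table, <chi_5*chi_7, chi> = (1/20) sum_C |C| (chi_5*chi_7)(C) conj(chi(C)):
  <chi_5*chi_7, chi_1> = (1/20)[1*(4)*conj(1) + 1*(4)*conj(1) + 2*(-1)*conj(1) + 2*(-1)*conj(1) + 2*(-1)*conj(1) + 2*(-1)*conj(1) + 5*(0)*conj(1) + 5*(0)*conj(1)]
      = (1/20)[(4) + (4) + (-2) + (-2) + (-2) + (-2) + (0) + (0)] = 0/20 = 0
  <chi_5*chi_7, chi_2> = (1/20)[1*(4)*conj(1) + 1*(4)*conj(1) + 2*(-1)*conj(1) + 2*(-1)*conj(1) + 2*(-1)*conj(1) + 2*(-1)*conj(1) + 5*(0)*conj(-1) + 5*(0)*conj(-1)]
      = (1/20)[(4) + (4) + (-2) + (-2) + (-2) + (-2) + (0) + (0)] = 0/20 = 0
  <chi_5*chi_7, chi_3> = (1/20)[1*(4)*conj(1) + 1*(4)*conj(-1) + 2*(-1)*conj(-1) + 2*(-1)*conj(1) + 2*(-1)*conj(-1) + 2*(-1)*conj(1) + 5*(0)*conj(1) + 5*(0)*conj(-1)]
      = (1/20)[(4) + (-4) + (2) + (-2) + (2) + (-2) + (0) + (0)] = 0/20 = 0
  <chi_5*chi_7, chi_4> = (1/20)[1*(4)*conj(1) + 1*(4)*conj(-1) + 2*(-1)*conj(-1) + 2*(-1)*conj(1) + 2*(-1)*conj(-1) + 2*(-1)*conj(1) + 5*(0)*conj(-1) + 5*(0)*conj(1)]
      = (1/20)[(4) + (-4) + (2) + (-2) + (2) + (-2) + (0) + (0)] = 0/20 = 0
  <chi_5*chi_7, chi_5> = (1/20)[1*(4)*conj(2) + 1*(4)*conj(-2) + 2*(-1)*conj(1/2 + sqrt(5)/2) + 2*(-1)*conj(-1/2 + sqrt(5)/2) + 2*(-1)*conj(1/2 - sqrt(5)/2) + 2*(-1)*conj(-sqrt(5)/2 - 1/2) + 5*(0)*conj(0) + 5*(0)*conj(0)]
      = (1/20)[(8) + (-8) + (-sqrt(5) - 1) + (1 - sqrt(5)) + (-1 + sqrt(5)) + (1 + sqrt(5)) + (0) + (0)] = 0/20 = 0
  <chi_5*chi_7, chi_6> = (1/20)[1*(4)*conj(2) + 1*(4)*conj(2) + 2*(-1)*conj(-1/2 + sqrt(5)/2) + 2*(-1)*conj(-sqrt(5)/2 - 1/2) + 2*(-1)*conj(-sqrt(5)/2 - 1/2) + 2*(-1)*conj(-1/2 + sqrt(5)/2) + 5*(0)*conj(0) + 5*(0)*conj(0)]
      = (1/20)[(8) + (8) + (1 - sqrt(5)) + (1 + sqrt(5)) + (1 + sqrt(5)) + (1 - sqrt(5)) + (0) + (0)] = 20/20 = 1
  <chi_5*chi_7, chi_7> = (1/20)[1*(4)*conj(2) + 1*(4)*conj(-2) + 2*(-1)*conj(1/2 - sqrt(5)/2) + 2*(-1)*conj(-sqrt(5)/2 - 1/2) + 2*(-1)*conj(1/2 + sqrt(5)/2) + 2*(-1)*conj(-1/2 + sqrt(5)/2) + 5*(0)*conj(0) + 5*(0)*conj(0)]
      = (1/20)[(8) + (-8) + (-1 + sqrt(5)) + (1 + sqrt(5)) + (-sqrt(5) - 1) + (1 - sqrt(5)) + (0) + (0)] = 0/20 = 0
  <chi_5*chi_7, chi_8> = (1/20)[1*(4)*conj(2) + 1*(4)*conj(2) + 2*(-1)*conj(-sqrt(5)/2 - 1/2) + 2*(-1)*conj(-1/2 + sqrt(5)/2) + 2*(-1)*conj(-1/2 + sqrt(5)/2) + 2*(-1)*conj(-sqrt(5)/2 - 1/2) + 5*(0)*conj(0) + 5*(0)*conj(0)]
      = (1/20)[(8) + (8) + (1 + sqrt(5)) + (1 - sqrt(5)) + (1 - sqrt(5)) + (1 + sqrt(5)) + (0) + (0)] = 20/20 = 1
Hence the multiplicities are chi_6: 1, chi_8: 1. Dimension check: dim(chi_5)*dim(chi_7) = 2*2 = 4 and sum (mult * dim) = 1*2 + 1*2 = 4.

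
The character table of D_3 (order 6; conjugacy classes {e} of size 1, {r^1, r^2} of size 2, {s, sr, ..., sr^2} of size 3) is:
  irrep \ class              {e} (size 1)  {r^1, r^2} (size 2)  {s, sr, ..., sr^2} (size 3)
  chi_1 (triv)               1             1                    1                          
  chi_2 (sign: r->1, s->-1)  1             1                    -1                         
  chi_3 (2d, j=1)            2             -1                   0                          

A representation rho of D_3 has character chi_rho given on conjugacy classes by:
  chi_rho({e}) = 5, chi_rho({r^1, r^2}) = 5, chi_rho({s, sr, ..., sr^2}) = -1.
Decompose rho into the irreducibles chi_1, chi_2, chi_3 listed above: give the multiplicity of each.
Multiplicities: chi_1: 2, chi_2: 3, chi_3: 0.

Argument: Use <chi_rho, chi> = (1/|G|) sum_C |C| * chi_rho(C) * conj(chi(C)) with |G| = 6 for each irreducible chi in the table:
  <chi_rho, chi_1> = (1/6)[1*(5)*conj(1) + 2*(5)*conj(1) + 3*(-1)*conj(1)]
      = (1/6)[(5) + (10) + (-3)] = 12/6 = 2
  <chi_rho, chi_2> = (1/6)[1*(5)*conj(1) + 2*(5)*conj(1) + 3*(-1)*conj(-1)]
      = (1/6)[(5) + (10) + (3)] = 18/6 = 3
  <chi_rho, chi_3> = (1/6)[1*(5)*conj(2) + 2*(5)*conj(-1) + 3*(-1)*conj(0)]
      = (1/6)[(10) + (-10) + (0)] = 0/6 = 0
Dimension check: dim(rho) = sum (mult * dim) = 2*1 + 3*1 + 0*2 = 5 = chi_rho(e) = 5.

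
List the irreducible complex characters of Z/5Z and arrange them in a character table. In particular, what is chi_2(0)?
Character table of Z/5Z (irreps indexed chi_0,...,chi_4 with chi_k(m) = zeta_5^(k*m), zeta_5 = exp(2*pi*i/5)):
  irrep \ class  {0} (size 1)  {1} (size 1)    {2} (size 1)    {3} (size 1)    {4} (size 1)  
  chi_0          1             1               1               1               1             
  chi_1          1             exp(2*I*pi/5)   exp(4*I*pi/5)   exp(-4*I*pi/5)  exp(-2*I*pi/5)
  chi_2          1             exp(4*I*pi/5)   exp(-2*I*pi/5)  exp(2*I*pi/5)   exp(-4*I*pi/5)
  chi_3          1             exp(-4*I*pi/5)  exp(2*I*pi/5)   exp(-2*I*pi/5)  exp(4*I*pi/5) 
  chi_4          1             exp(-2*I*pi/5)  exp(-4*I*pi/5)  exp(4*I*pi/5)   exp(2*I*pi/5) 

Spot check: chi_2(0) = zeta_5^(2*0) = zeta_5^0 = 1.

Explanation: Z/5Z is abelian, so all 5 irreducible complex representations are 1-dimensional. They are given by chi_k(m) = zeta_5^(k*m) for k = 0,...,4. Row orthogonality: sum_m chi_k(m) conj(chi_l(m)) = 5 * [k = l].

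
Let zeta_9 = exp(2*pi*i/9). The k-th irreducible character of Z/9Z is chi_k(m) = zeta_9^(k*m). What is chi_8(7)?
chi_8(7) = zeta_9^56 = exp(4*I*pi/9)

Working: chi_8(7) = zeta_9^(8*7) = zeta_9^56. Since zeta_9^9 = 1, this equals zeta_9^2 = exp(2*pi*i*2/9) = exp(4*I*pi/9).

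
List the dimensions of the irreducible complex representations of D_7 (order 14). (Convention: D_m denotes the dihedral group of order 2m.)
Dimensions: 1, 1, 2, 2, 2

There are 5 irreducibles (= number of conjugacy classes). Their dimensions d_i satisfy sum d_i^2 = |G| = 14: 1 + 1 + 4 + 4 + 4 = 14.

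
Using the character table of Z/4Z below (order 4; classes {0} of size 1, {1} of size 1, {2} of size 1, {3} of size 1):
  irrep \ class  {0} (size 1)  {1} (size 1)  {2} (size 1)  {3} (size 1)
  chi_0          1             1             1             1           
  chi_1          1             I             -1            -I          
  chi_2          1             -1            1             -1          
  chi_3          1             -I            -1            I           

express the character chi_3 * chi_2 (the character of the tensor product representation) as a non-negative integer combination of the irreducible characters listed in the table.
chi_3 tensor chi_2 = chi_1 (all other irreducibles have multiplicity 0).

Reasoning: The character of a tensor product is the pointwise product (chi_3 * chi_2)(C) = chi_3(C) * chi_2(C):
  {0}: (1)*(1), {1}: (-I)*(-1), {2}: (-1)*(1), {3}: (I)*(-1)
so (chi_3 * chi_2) takes values
  {0} -> 1, {1} -> I, {2} -> -1, {3} -> -I.
Now take the inner product of this character with each irreducible chi from the table, <chi_3*chi_2, chi> = (1/4) sum_C |C| (chi_3*chi_2)(C) conj(chi(C)):
  <chi_3*chi_2, chi_0> = (1/4)[1*(1)*conj(1) + 1*(I)*conj(1) + 1*(-1)*conj(1) + 1*(-I)*conj(1)]
      = (1/4)[(1) + (I) + (-1) + (-I)] = 0/4 = 0
  <chi_3*chi_2, chi_1> = (1/4)[1*(1)*conj(1) + 1*(I)*conj(I) + 1*(-1)*conj(-1) + 1*(-I)*conj(-I)]
      = (1/4)[(1) + (1) + (1) + (1)] = 4/4 = 1
  <chi_3*chi_2, chi_2> = (1/4)[1*(1)*conj(1) + 1*(I)*conj(-1) + 1*(-1)*conj(1) + 1*(-I)*conj(-1)]
      = (1/4)[(1) + (-I) + (-1) + (I)] = 0/4 = 0
  <chi_3*chi_2, chi_3> = (1/4)[1*(1)*conj(1) + 1*(I)*conj(-I) + 1*(-1)*conj(-1) + 1*(-I)*conj(I)]
      = (1/4)[(1) + (-1) + (1) + (-1)] = 0/4 = 0
(Exp terms are combined using exp(i*s)*conj(exp(i*t)) = exp(i*(s-t)), and sums of them are collapsed using the identity that for every m > 1 the m distinct m-th roots of unity sum to 0, e.g. 1 + exp(2*I*pi/3) + exp(-2*I*pi/3) = 0.)
Hence the multiplicities are chi_1: 1. Dimension check: dim(chi_3)*dim(chi_2) = 1*1 = 1 and sum (mult * dim) = 1*1 = 1.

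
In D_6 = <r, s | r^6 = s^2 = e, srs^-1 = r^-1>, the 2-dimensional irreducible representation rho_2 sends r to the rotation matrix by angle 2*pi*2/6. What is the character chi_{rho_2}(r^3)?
chi_{rho_2}(r^3) = 2*cos(2*pi*2*3/6) = 2

Justification: rho_2(r^3) is rotation by angle 2*pi*2*3/6, whose trace is 2*cos(2*pi*2*3/6) = 2.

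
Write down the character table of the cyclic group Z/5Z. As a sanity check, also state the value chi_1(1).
Character table of Z/5Z (irreps indexed chi_0,...,chi_4 with chi_k(m) = zeta_5^(k*m), zeta_5 = exp(2*pi*i/5)):
  irrep \ class  {0} (size 1)  {1} (size 1)    {2} (size 1)    {3} (size 1)    {4} (size 1)  
  chi_0          1             1               1               1               1             
  chi_1          1             exp(2*I*pi/5)   exp(4*I*pi/5)   exp(-4*I*pi/5)  exp(-2*I*pi/5)
  chi_2          1             exp(4*I*pi/5)   exp(-2*I*pi/5)  exp(2*I*pi/5)   exp(-4*I*pi/5)
  chi_3          1             exp(-4*I*pi/5)  exp(2*I*pi/5)   exp(-2*I*pi/5)  exp(4*I*pi/5) 
  chi_4          1             exp(-2*I*pi/5)  exp(-4*I*pi/5)  exp(4*I*pi/5)   exp(2*I*pi/5) 

Spot check: chi_1(1) = zeta_5^(1*1) = zeta_5^1 = exp(2*I*pi/5).

Working: Z/5Z is abelian, so all 5 irreducible complex representations are 1-dimensional. They are given by chi_k(m) = zeta_5^(k*m) for k = 0,...,4. Row orthogonality: sum_m chi_k(m) conj(chi_l(m)) = 5 * [k = l].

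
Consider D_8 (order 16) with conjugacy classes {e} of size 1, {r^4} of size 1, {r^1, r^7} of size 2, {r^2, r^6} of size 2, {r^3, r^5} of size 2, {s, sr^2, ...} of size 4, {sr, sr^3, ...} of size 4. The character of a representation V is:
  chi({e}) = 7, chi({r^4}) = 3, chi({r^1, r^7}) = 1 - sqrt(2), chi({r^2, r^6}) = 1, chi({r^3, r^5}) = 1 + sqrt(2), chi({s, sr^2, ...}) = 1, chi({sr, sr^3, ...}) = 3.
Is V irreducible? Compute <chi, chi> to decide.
Not irreducible (reducible): <chi, chi> = 7 > 1.

Solution. <chi, chi> = (1/|G|) sum_C |C| * |chi(C)|^2 = (1/16)[1*|7|^2 + 1*|3|^2 + 2*|1 - sqrt(2)|^2 + 2*|1|^2 + 2*|1 + sqrt(2)|^2 + 4*|1|^2 + 4*|3|^2]
  = (1/16)[(49) + (9) + (6 - 4*sqrt(2)) + (2) + (4*sqrt(2) + 6) + (4) + (36)] = 112/16 = 7.
A character is irreducible iff <chi, chi> = 1, so this representation is reducible.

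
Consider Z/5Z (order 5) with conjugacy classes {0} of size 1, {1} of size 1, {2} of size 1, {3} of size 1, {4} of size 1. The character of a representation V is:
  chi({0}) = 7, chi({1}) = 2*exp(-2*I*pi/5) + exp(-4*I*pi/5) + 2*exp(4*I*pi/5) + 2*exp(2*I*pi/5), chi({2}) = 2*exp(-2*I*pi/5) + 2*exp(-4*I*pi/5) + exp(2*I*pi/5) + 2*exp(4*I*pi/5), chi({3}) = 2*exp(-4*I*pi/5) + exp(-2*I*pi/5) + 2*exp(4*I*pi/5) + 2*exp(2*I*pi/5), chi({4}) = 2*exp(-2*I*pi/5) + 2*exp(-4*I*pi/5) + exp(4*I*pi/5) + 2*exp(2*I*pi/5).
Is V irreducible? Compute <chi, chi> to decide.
Not irreducible (reducible): <chi, chi> = 13 > 1.

Argument: <chi, chi> = (1/|G|) sum_C |C| * |chi(C)|^2 = (1/5)[1*|7|^2 + 1*|2*exp(-2*I*pi/5) + exp(-4*I*pi/5) + 2*exp(4*I*pi/5) + 2*exp(2*I*pi/5)|^2 + 1*|2*exp(-2*I*pi/5) + 2*exp(-4*I*pi/5) + exp(2*I*pi/5) + 2*exp(4*I*pi/5)|^2 + 1*|2*exp(-4*I*pi/5) + exp(-2*I*pi/5) + 2*exp(4*I*pi/5) + 2*exp(2*I*pi/5)|^2 + 1*|2*exp(-2*I*pi/5) + 2*exp(-4*I*pi/5) + exp(4*I*pi/5) + 2*exp(2*I*pi/5)|^2]
  = (1/5)[(49) + (13 + 8*exp(-2*I*pi/5) + 10*exp(-4*I*pi/5) + 10*exp(4*I*pi/5) + 8*exp(2*I*pi/5)) + (13 + 10*exp(-2*I*pi/5) + 8*exp(-4*I*pi/5) + 8*exp(4*I*pi/5) + 10*exp(2*I*pi/5)) + (13 + 10*exp(-2*I*pi/5) + 8*exp(-4*I*pi/5) + 8*exp(4*I*pi/5) + 10*exp(2*I*pi/5)) + (13 + 8*exp(-2*I*pi/5) + 10*exp(-4*I*pi/5) + 10*exp(4*I*pi/5) + 8*exp(2*I*pi/5))] = 65/5 = 13.
(Exp terms are combined using exp(i*s)*conj(exp(i*t)) = exp(i*(s-t)), and sums of them are collapsed using the identity that for every m > 1 the m distinct m-th roots of unity sum to 0, e.g. 1 + exp(2*I*pi/3) + exp(-2*I*pi/3) = 0.)
A character is irreducible iff <chi, chi> = 1, so this representation is reducible.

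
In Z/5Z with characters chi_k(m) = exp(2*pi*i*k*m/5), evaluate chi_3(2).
chi_3(2) = zeta_5^6 = exp(2*I*pi/5)

Explanation: chi_3(2) = zeta_5^(3*2) = zeta_5^6. Since zeta_5^5 = 1, this equals zeta_5^1 = exp(2*pi*i*1/5) = exp(2*I*pi/5).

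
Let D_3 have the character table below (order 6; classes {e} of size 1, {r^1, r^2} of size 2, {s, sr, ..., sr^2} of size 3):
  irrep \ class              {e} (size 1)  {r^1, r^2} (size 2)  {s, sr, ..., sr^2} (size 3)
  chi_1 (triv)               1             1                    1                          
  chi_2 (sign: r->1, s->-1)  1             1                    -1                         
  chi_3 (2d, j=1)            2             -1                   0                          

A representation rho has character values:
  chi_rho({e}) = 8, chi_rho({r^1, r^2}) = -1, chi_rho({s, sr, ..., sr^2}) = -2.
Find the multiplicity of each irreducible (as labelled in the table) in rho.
Multiplicities: chi_1: 0, chi_2: 2, chi_3: 3.

Solution. Use <chi_rho, chi> = (1/|G|) sum_C |C| * chi_rho(C) * conj(chi(C)) with |G| = 6 for each irreducible chi in the table:
  <chi_rho, chi_1> = (1/6)[1*(8)*conj(1) + 2*(-1)*conj(1) + 3*(-2)*conj(1)]
      = (1/6)[(8) + (-2) + (-6)] = 0/6 = 0
  <chi_rho, chi_2> = (1/6)[1*(8)*conj(1) + 2*(-1)*conj(1) + 3*(-2)*conj(-1)]
      = (1/6)[(8) + (-2) + (6)] = 12/6 = 2
  <chi_rho, chi_3> = (1/6)[1*(8)*conj(2) + 2*(-1)*conj(-1) + 3*(-2)*conj(0)]
      = (1/6)[(16) + (2) + (0)] = 18/6 = 3
Dimension check: dim(rho) = sum (mult * dim) = 0*1 + 2*1 + 3*2 = 8 = chi_rho(e) = 8.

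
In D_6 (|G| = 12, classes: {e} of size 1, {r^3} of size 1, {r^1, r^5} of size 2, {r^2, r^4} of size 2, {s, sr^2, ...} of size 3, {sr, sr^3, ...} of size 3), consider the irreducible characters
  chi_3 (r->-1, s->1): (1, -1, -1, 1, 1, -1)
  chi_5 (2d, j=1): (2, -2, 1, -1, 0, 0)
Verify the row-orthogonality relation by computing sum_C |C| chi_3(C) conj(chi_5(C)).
Sum = 0; so <chi_3, chi_5> = 0 (distinct irreducibles are orthogonal).

Argument: Compute term by term over conjugacy classes (|C| * chi_3(C) * conj(chi_5(C))):
  1*(1)*conj(2) + 1*(-1)*conj(-2) + 2*(-1)*conj(1) + 2*(1)*conj(-1) + 3*(1)*conj(0) + 3*(-1)*conj(0)
  = (2) + (2) + (-2) + (-2) + (0) + (0)
  = 0.
Dividing by |G| = 12 gives 0/12 = 0, matching the row-orthogonality relation <chi_3, chi_5> = [chi_3 = chi_5].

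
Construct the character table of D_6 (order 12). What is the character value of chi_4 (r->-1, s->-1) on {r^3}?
Conjugacy classes: {e} of size 1, {r^3} of size 1, {r^1, r^5} of size 2, {r^2, r^4} of size 2, {s, sr^2, ...} of size 3, {sr, sr^3, ...} of size 3.
Character table:
  irrep \ class              {e} (size 1)  {r^3} (size 1)  {r^1, r^5} (size 2)  {r^2, r^4} (size 2)  {s, sr^2, ...} (size 3)  {sr, sr^3, ...} (size 3)
  chi_1 (triv)               1             1               1                    1                    1                        1                       
  chi_2 (sign: r->1, s->-1)  1             1               1                    1                    -1                       -1                      
  chi_3 (r->-1, s->1)        1             -1              -1                   1                    1                        -1                      
  chi_4 (r->-1, s->-1)       1             -1              -1                   1                    -1                       1                       
  chi_5 (2d, j=1)            2             -2              1                    -1                   0                        0                       
  chi_6 (2d, j=2)            2             2               -1                   -1                   0                        0                       

Spot check: chi_4 (r->-1, s->-1) on {r^3} = -1.

Reasoning: D_6 has order 2*6 = 12 with 6 conjugacy classes, hence 6 irreducibles. Sum of squared dims 1 + 1 + 1 + 1 + 4 + 4 = 12 = |G|. Linear characters come from the abelianisation; the 2-dimensional irreps have character r^k -> 2*cos(2*pi*j*k/6), reflections -> 0.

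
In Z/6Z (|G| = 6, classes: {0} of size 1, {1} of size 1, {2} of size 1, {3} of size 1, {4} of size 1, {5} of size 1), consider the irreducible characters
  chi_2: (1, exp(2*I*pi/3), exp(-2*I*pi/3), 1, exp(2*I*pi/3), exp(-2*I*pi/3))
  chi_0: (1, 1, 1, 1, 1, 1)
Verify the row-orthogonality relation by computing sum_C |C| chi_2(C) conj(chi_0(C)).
Sum = 0; so <chi_2, chi_0> = 0 (distinct irreducibles are orthogonal).

Compute term by term over conjugacy classes (|C| * chi_2(C) * conj(chi_0(C))):
  1*(1)*conj(1) + 1*(exp(2*I*pi/3))*conj(1) + 1*(exp(-2*I*pi/3))*conj(1) + 1*(1)*conj(1) + 1*(exp(2*I*pi/3))*conj(1) + 1*(exp(-2*I*pi/3))*conj(1)
  = (1) + (exp(2*I*pi/3)) + (exp(-2*I*pi/3)) + (1) + (exp(2*I*pi/3)) + (exp(-2*I*pi/3))
  = 0.
(Exp terms are combined using exp(i*s)*conj(exp(i*t)) = exp(i*(s-t)), and sums of them are collapsed using the identity that for every m > 1 the m distinct m-th roots of unity sum to 0, e.g. 1 + exp(2*I*pi/3) + exp(-2*I*pi/3) = 0.)
Dividing by |G| = 6 gives 0/6 = 0, matching the row-orthogonality relation <chi_2, chi_0> = [chi_2 = chi_0].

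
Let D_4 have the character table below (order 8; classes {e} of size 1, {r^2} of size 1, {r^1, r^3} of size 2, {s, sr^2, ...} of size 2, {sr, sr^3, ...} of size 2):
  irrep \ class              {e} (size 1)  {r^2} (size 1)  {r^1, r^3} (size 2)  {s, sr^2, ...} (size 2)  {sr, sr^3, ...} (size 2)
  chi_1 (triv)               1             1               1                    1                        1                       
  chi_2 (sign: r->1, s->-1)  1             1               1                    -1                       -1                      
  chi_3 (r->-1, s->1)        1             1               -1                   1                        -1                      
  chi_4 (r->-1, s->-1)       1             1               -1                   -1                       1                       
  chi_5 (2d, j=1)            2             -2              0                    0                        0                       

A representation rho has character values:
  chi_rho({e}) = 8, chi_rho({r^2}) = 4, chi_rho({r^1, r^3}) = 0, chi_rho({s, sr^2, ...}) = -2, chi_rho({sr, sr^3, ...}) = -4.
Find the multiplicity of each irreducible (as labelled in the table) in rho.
Multiplicities: chi_1: 0, chi_2: 3, chi_3: 2, chi_4: 1, chi_5: 1.

Working: Use <chi_rho, chi> = (1/|G|) sum_C |C| * chi_rho(C) * conj(chi(C)) with |G| = 8 for each irreducible chi in the table:
  <chi_rho, chi_1> = (1/8)[1*(8)*conj(1) + 1*(4)*conj(1) + 2*(0)*conj(1) + 2*(-2)*conj(1) + 2*(-4)*conj(1)]
      = (1/8)[(8) + (4) + (0) + (-4) + (-8)] = 0/8 = 0
  <chi_rho, chi_2> = (1/8)[1*(8)*conj(1) + 1*(4)*conj(1) + 2*(0)*conj(1) + 2*(-2)*conj(-1) + 2*(-4)*conj(-1)]
      = (1/8)[(8) + (4) + (0) + (4) + (8)] = 24/8 = 3
  <chi_rho, chi_3> = (1/8)[1*(8)*conj(1) + 1*(4)*conj(1) + 2*(0)*conj(-1) + 2*(-2)*conj(1) + 2*(-4)*conj(-1)]
      = (1/8)[(8) + (4) + (0) + (-4) + (8)] = 16/8 = 2
  <chi_rho, chi_4> = (1/8)[1*(8)*conj(1) + 1*(4)*conj(1) + 2*(0)*conj(-1) + 2*(-2)*conj(-1) + 2*(-4)*conj(1)]
      = (1/8)[(8) + (4) + (0) + (4) + (-8)] = 8/8 = 1
  <chi_rho, chi_5> = (1/8)[1*(8)*conj(2) + 1*(4)*conj(-2) + 2*(0)*conj(0) + 2*(-2)*conj(0) + 2*(-4)*conj(0)]
      = (1/8)[(16) + (-8) + (0) + (0) + (0)] = 8/8 = 1
Dimension check: dim(rho) = sum (mult * dim) = 0*1 + 3*1 + 2*1 + 1*1 + 1*2 = 8 = chi_rho(e) = 8.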